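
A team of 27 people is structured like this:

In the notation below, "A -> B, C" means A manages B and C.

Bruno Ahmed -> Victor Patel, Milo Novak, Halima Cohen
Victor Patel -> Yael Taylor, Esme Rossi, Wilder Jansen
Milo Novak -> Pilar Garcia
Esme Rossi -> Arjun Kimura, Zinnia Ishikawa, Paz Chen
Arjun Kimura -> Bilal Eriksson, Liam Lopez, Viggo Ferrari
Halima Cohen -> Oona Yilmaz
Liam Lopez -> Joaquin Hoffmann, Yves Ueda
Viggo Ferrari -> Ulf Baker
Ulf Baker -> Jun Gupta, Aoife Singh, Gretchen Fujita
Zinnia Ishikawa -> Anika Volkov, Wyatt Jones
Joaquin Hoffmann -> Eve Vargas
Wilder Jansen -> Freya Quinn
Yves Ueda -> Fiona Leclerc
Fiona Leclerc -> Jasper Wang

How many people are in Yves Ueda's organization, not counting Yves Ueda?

Yves Ueda directly manages Fiona Leclerc. Under Fiona Leclerc: Jasper Wang (1). That's 2 in total.

2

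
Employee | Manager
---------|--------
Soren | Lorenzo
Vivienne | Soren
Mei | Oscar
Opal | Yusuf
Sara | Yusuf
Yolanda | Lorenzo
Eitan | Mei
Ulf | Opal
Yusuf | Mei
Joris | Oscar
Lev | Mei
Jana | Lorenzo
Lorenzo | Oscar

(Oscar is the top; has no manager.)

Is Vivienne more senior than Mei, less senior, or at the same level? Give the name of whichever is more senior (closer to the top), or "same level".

Mei

Vivienne is 3 levels below Oscar; Mei is 1. Mei is higher.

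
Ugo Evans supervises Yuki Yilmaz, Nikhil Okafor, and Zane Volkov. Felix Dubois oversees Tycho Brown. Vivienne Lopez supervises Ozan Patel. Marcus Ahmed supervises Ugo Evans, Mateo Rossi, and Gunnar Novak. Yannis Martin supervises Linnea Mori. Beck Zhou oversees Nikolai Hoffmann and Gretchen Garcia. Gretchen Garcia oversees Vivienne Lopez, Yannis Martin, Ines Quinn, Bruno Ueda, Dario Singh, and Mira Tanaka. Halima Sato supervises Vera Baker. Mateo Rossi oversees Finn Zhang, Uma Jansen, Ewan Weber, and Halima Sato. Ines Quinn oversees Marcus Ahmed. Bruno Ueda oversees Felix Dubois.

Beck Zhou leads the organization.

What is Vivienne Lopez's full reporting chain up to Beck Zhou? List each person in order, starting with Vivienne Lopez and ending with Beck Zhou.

Vivienne Lopez -> Gretchen Garcia -> Beck Zhou

Vivienne Lopez reports to Gretchen Garcia. Gretchen Garcia reports to Beck Zhou. Beck Zhou is at the top.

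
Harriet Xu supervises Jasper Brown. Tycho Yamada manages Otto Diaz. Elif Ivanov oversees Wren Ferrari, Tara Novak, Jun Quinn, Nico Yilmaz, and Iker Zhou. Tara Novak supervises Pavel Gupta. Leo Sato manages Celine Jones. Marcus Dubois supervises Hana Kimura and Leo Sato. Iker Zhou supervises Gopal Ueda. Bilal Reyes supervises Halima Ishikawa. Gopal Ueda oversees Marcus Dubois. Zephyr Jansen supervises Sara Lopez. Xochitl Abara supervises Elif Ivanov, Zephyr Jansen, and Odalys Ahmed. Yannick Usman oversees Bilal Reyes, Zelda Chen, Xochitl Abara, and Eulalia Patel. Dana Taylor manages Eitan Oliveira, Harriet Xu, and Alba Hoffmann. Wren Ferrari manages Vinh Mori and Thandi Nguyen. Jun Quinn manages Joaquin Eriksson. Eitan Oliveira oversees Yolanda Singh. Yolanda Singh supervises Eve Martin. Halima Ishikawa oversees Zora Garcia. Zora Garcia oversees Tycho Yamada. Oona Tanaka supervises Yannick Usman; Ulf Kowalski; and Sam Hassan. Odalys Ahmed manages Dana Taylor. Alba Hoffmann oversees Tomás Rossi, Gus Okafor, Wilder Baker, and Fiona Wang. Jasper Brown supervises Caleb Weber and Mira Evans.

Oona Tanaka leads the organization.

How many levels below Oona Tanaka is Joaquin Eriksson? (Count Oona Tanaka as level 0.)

5

Chain from Joaquin Eriksson up to Oona Tanaka: Joaquin Eriksson → Jun Quinn → Elif Ivanov → Xochitl Abara → Yannick Usman → Oona Tanaka. That is 5 steps up, so Joaquin Eriksson is 5 levels below Oona Tanaka.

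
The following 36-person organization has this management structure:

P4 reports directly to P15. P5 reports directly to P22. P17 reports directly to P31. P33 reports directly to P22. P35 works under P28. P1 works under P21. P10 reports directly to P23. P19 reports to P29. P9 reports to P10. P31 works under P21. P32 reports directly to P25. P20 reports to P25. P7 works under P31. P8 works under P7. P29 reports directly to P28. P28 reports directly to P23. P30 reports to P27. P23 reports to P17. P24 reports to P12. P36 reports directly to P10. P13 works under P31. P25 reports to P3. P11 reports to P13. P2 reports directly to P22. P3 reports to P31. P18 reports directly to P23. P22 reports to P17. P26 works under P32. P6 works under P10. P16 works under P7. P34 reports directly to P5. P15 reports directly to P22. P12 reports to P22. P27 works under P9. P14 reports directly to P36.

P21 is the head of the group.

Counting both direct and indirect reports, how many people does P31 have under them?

P31 directly manages P17, P13, P3, P7. Under P17: P23, P28, P35, P29, P19, P18, P10, P6, P9, P27, P30, P36, P14, P22, P2, P12, P24, P15, P4, P33, P5, P34 (22). Under P13: P11 (1). Under P3: P25, P20, P32, P26 (4). Under P7: P8, P16 (2). So P31's organization is 4 direct reports plus everyone under them: 23 + 2 + 5 + 3 = 33.

33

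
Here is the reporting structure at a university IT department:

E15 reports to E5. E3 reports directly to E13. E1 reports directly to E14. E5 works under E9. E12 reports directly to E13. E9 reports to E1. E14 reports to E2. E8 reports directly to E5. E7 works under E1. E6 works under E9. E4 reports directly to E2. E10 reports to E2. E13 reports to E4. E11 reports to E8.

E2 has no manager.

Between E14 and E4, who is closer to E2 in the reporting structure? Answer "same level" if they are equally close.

same level

Both E14 and E4 are 1 level below E2.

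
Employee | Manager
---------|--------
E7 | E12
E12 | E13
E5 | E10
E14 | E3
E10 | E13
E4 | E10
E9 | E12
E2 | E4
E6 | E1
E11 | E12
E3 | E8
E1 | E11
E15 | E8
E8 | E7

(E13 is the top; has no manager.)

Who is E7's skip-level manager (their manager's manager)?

E13

E7 reports to E12, and E12 reports to E13. So E7's skip-level manager is E13.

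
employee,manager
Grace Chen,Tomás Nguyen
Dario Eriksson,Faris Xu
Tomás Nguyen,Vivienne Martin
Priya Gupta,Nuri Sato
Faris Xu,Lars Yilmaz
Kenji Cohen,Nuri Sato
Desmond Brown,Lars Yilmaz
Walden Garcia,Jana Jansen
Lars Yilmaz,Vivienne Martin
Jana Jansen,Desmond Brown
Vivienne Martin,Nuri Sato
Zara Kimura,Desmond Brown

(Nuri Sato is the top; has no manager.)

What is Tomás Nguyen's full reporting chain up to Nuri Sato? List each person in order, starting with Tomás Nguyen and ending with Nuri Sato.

Tomás Nguyen reports to Vivienne Martin. Vivienne Martin reports to Nuri Sato. Nuri Sato is at the top.

Tomás Nguyen -> Vivienne Martin -> Nuri Sato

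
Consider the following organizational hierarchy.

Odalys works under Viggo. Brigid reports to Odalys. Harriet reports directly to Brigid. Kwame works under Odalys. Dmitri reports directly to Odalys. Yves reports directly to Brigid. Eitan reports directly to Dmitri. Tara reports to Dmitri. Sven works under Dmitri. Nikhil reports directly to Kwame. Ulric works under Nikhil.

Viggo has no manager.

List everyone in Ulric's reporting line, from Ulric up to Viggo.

Ulric reports to Nikhil. Nikhil reports to Kwame. Kwame reports to Odalys. Odalys reports to Viggo. Viggo is at the top.

Ulric -> Nikhil -> Kwame -> Odalys -> Viggo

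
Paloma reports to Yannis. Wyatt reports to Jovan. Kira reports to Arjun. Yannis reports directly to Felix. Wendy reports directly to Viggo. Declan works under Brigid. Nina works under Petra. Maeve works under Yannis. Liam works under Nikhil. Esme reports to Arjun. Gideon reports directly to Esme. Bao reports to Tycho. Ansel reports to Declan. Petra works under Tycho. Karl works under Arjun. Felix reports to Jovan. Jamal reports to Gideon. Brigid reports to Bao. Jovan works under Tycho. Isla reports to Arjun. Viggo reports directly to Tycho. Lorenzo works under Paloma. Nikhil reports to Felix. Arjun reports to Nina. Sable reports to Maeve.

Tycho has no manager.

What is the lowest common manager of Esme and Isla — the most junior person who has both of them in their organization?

Esme's chain of managers is Arjun, Nina, Petra, Tycho. Isla's chain of managers is Arjun, Nina, Petra, Tycho. The first manager that appears in both chains is Arjun.

Arjun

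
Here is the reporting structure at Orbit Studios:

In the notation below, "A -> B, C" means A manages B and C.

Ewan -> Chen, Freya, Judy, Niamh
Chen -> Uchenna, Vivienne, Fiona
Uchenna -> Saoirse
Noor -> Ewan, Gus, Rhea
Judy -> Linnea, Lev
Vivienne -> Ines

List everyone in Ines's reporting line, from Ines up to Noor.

Ines reports to Vivienne. Vivienne reports to Chen. Chen reports to Ewan. Ewan reports to Noor. Noor is at the top.

Ines -> Vivienne -> Chen -> Ewan -> Noor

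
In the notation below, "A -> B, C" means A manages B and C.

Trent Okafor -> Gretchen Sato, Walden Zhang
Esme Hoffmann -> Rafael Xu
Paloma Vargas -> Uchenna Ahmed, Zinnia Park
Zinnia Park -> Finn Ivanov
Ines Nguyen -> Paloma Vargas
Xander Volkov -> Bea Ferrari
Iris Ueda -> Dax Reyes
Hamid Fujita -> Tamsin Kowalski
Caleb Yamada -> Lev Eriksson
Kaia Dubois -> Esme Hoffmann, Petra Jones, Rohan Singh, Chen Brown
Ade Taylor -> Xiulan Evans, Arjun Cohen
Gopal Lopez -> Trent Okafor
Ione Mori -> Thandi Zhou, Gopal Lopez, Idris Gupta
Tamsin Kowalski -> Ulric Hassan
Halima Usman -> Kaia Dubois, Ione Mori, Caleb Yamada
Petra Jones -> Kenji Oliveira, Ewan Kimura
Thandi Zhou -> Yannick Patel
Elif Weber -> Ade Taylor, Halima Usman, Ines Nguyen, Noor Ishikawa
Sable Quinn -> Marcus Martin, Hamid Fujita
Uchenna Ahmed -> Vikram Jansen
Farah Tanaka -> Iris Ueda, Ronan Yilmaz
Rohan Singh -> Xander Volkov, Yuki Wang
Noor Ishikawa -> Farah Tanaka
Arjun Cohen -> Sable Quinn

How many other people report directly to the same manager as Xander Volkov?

Xander Volkov reports to Rohan Singh. Rohan Singh's other direct reports are Yuki Wang — 1 peer.

1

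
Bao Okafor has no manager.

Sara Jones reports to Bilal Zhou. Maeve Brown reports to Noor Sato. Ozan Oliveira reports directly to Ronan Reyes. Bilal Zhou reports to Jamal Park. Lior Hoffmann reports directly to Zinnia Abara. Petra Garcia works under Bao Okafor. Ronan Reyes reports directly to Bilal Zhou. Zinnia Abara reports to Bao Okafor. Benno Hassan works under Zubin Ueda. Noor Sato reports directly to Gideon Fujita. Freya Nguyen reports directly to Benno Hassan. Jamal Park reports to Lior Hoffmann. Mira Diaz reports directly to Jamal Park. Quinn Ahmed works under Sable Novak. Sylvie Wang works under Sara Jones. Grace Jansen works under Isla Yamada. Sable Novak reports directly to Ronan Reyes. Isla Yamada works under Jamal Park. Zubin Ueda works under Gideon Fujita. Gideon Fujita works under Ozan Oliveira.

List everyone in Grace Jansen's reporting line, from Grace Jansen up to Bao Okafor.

Grace Jansen -> Isla Yamada -> Jamal Park -> Lior Hoffmann -> Zinnia Abara -> Bao Okafor

Grace Jansen reports to Isla Yamada. Isla Yamada reports to Jamal Park. Jamal Park reports to Lior Hoffmann. Lior Hoffmann reports to Zinnia Abara. Zinnia Abara reports to Bao Okafor. Bao Okafor is at the top.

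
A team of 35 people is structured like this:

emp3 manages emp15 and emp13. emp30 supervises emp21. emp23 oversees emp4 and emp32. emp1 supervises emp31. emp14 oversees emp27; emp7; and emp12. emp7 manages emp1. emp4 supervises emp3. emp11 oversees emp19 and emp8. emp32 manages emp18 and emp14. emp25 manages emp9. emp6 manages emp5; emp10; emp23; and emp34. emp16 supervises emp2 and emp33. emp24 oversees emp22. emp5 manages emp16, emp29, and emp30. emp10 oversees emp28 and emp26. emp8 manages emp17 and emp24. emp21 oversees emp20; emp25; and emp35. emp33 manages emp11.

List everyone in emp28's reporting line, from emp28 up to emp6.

emp28 reports to emp10. emp10 reports to emp6. emp6 is at the top.

emp28 -> emp10 -> emp6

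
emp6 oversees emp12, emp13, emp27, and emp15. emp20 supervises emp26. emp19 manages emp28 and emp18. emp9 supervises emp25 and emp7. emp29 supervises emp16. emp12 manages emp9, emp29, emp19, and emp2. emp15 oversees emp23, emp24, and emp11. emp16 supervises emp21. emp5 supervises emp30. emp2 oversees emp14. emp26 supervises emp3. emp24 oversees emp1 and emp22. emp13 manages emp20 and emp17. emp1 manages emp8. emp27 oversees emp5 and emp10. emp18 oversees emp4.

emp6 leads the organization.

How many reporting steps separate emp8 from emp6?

4

Chain from emp8 up to emp6: emp8 → emp1 → emp24 → emp15 → emp6. That is 4 steps up, so emp8 is 4 levels below emp6.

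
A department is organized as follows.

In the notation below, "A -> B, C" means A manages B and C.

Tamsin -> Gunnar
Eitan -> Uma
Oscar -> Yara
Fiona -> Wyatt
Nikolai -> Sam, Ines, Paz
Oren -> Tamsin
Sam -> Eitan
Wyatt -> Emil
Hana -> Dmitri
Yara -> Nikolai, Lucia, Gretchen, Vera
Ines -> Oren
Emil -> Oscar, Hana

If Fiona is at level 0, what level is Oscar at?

3

Chain from Oscar up to Fiona: Oscar → Emil → Wyatt → Fiona. That is 3 steps up, so Oscar is 3 levels below Fiona.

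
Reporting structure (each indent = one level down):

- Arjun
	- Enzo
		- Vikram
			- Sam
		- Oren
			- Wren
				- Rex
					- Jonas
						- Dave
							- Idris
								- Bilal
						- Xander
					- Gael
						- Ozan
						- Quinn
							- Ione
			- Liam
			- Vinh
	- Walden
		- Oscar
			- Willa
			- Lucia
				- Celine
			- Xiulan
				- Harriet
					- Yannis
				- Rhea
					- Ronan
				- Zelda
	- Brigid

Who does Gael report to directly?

Gael reports directly to Rex.

Rex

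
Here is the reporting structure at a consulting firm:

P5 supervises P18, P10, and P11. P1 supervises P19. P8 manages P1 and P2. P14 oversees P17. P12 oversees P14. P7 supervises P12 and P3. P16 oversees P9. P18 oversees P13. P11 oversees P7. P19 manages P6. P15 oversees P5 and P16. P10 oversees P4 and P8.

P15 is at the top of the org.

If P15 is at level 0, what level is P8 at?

Chain from P8 up to P15: P8 → P10 → P5 → P15. That is 3 steps up, so P8 is 3 levels below P15.

3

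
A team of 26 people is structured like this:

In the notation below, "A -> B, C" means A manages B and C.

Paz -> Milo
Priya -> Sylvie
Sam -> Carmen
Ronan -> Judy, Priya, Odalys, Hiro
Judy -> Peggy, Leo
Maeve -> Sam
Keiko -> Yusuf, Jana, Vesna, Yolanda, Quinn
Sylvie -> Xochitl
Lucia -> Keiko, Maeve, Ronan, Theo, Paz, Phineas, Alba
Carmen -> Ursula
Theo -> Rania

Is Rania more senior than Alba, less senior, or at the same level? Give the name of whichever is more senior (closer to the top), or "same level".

Rania is 2 levels below Lucia; Alba is 1. Alba is higher.

Alba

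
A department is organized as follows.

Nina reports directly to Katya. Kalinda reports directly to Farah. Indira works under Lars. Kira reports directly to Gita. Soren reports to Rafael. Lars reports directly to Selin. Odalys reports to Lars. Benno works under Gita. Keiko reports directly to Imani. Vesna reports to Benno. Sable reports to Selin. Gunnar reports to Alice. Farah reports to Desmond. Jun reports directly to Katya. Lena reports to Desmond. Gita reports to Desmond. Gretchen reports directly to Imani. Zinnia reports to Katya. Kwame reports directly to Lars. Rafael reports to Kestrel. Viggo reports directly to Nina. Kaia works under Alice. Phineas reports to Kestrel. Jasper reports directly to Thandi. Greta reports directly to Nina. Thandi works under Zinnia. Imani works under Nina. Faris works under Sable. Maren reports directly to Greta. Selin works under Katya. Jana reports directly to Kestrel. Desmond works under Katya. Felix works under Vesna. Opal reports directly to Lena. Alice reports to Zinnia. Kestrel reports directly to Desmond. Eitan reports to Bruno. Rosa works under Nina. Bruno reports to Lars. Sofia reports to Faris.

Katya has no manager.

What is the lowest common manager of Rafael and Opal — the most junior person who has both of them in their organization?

Desmond

Rafael's chain of managers is Kestrel, Desmond, Katya. Opal's chain of managers is Lena, Desmond, Katya. The first manager that appears in both chains is Desmond.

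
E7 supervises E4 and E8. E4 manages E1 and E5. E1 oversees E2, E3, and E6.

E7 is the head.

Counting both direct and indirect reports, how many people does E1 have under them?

E1 directly manages E2, E3, E6. E2 has no reports. E3 has no reports. E6 has no reports. So E1's organization is 3 direct reports plus everyone under them: 1 + 1 + 1 = 3.

3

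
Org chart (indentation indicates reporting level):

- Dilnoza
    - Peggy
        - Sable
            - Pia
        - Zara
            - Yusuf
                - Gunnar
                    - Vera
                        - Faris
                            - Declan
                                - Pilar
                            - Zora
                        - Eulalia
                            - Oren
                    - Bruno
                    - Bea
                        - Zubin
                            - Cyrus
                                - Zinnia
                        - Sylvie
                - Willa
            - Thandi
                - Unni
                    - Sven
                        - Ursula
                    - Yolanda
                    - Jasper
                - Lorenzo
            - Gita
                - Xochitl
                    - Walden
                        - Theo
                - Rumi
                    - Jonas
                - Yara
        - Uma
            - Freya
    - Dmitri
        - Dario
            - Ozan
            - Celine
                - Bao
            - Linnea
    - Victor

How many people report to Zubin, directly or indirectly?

Zubin directly manages Cyrus. Under Cyrus: Zinnia (1). That's 2 in total.

2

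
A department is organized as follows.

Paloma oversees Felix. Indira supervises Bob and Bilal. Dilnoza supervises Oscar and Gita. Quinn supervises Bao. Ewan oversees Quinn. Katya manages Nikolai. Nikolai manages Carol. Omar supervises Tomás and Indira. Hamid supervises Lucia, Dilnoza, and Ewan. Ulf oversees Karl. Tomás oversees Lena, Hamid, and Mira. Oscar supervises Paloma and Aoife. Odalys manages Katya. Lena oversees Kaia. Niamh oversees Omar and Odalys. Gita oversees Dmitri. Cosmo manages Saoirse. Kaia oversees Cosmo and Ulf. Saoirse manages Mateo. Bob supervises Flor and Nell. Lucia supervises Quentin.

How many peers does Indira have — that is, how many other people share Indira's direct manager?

1

Indira reports to Omar. Omar's other direct reports are Tomás — 1 peer.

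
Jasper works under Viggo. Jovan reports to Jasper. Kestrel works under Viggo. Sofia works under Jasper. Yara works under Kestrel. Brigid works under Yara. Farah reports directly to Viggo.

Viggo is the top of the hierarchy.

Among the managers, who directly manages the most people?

Viggo

Direct-report counts: Viggo has 3; Kestrel has 1; Yara has 1; Jasper has 2. The largest is 3, held by Viggo.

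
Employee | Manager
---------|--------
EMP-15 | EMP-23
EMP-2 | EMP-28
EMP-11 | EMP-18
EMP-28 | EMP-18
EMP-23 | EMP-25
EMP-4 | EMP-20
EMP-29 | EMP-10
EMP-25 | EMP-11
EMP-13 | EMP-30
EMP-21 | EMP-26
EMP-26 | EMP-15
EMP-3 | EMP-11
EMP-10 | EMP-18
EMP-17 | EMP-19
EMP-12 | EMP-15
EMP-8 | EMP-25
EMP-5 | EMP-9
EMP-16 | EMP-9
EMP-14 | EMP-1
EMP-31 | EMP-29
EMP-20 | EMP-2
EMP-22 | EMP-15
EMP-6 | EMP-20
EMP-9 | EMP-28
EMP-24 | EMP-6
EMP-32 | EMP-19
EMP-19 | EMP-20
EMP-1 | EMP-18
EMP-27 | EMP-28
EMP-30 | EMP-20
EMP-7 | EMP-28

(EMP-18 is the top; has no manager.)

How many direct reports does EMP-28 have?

4

EMP-28 directly manages EMP-2, EMP-27, EMP-9, EMP-7. That is 4 direct reports.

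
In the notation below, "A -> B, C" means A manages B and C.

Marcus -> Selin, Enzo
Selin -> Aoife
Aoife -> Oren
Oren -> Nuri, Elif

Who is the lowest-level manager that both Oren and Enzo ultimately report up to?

Oren's chain of managers is Aoife, Selin, Marcus. Enzo's chain of managers is Marcus. The first manager that appears in both chains is Marcus.

Marcus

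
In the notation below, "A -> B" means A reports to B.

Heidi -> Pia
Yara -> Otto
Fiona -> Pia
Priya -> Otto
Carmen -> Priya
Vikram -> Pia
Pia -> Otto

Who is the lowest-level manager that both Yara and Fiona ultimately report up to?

Otto

Yara's chain of managers is Otto. Fiona's chain of managers is Pia, Otto. The first manager that appears in both chains is Otto.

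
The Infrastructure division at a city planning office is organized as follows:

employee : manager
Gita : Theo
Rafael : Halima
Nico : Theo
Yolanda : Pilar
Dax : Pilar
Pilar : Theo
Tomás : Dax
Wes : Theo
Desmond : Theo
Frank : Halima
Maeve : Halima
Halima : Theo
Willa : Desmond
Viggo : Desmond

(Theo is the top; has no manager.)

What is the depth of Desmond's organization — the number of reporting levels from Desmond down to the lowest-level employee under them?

1

The longest chain under Desmond runs Desmond → Willa, which is 1 level below Desmond.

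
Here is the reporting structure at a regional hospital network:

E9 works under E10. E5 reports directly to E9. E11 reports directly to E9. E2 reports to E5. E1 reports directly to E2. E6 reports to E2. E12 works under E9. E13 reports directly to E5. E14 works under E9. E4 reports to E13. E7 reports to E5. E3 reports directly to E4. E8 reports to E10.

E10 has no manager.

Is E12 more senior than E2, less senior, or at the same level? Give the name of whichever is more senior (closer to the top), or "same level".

E12 is 2 levels below E10; E2 is 3. E12 is higher.

E12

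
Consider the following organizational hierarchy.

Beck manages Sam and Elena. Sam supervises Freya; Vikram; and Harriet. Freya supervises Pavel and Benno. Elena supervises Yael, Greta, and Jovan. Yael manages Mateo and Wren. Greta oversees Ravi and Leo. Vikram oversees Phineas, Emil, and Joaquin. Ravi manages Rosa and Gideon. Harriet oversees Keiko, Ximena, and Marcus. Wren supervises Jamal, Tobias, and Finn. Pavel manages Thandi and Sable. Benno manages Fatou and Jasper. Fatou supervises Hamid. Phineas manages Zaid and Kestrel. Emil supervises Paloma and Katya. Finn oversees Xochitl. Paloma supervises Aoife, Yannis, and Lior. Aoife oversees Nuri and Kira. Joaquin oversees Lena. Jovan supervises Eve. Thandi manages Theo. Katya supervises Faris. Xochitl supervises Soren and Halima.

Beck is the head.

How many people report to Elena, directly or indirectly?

Elena directly manages Yael, Greta, Jovan. Under Yael: Wren, Tobias, Jamal, Finn, Xochitl, Halima, Soren, Mateo (8). Under Greta: Leo, Ravi, Gideon, Rosa (4). Under Jovan: Eve (1). So Elena's organization is 3 direct reports plus everyone under them: 9 + 5 + 2 = 16.

16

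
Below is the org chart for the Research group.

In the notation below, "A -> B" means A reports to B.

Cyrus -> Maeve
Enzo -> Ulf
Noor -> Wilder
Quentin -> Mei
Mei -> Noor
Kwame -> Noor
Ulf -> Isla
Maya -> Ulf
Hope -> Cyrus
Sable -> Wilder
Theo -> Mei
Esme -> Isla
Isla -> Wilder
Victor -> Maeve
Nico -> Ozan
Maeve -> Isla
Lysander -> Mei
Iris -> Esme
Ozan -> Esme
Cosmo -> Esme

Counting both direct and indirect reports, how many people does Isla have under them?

12

Isla directly manages Maeve, Ulf, Esme. Under Maeve: Cyrus, Hope, Victor (3). Under Ulf: Enzo, Maya (2). Under Esme: Iris, Ozan, Nico, Cosmo (4). So Isla's organization is 3 direct reports plus everyone under them: 4 + 3 + 5 = 12.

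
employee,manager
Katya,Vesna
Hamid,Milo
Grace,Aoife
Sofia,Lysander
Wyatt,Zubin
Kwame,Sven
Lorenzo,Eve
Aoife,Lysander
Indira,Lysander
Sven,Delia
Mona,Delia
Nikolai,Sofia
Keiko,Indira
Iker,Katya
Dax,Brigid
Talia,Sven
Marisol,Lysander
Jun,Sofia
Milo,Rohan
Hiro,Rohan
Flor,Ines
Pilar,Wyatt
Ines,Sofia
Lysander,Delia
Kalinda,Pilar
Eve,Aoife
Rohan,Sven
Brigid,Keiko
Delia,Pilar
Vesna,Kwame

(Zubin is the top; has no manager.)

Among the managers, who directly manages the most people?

Lysander

Direct-report counts: Zubin has 1; Wyatt has 1; Pilar has 2; Delia has 3; Lysander has 4; Indira has 1; Keiko has 1; Brigid has 1; Sofia has 3; Ines has 1; Aoife has 2; Eve has 1; Sven has 3; Rohan has 2; Milo has 1; Kwame has 1; Vesna has 1; Katya has 1. The largest is 4, held by Lysander.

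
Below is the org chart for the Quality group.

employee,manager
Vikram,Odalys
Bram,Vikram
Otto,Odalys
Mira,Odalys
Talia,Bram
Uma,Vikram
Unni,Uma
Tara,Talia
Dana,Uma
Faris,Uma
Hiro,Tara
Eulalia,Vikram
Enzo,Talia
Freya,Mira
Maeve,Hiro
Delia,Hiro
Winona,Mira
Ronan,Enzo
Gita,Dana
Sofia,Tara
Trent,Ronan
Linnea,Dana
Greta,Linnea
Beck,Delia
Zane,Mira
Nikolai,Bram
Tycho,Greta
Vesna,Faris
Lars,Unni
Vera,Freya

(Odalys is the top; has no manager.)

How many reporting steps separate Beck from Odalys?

7

Chain from Beck up to Odalys: Beck → Delia → Hiro → Tara → Talia → Bram → Vikram → Odalys. That is 7 steps up, so Beck is 7 levels below Odalys.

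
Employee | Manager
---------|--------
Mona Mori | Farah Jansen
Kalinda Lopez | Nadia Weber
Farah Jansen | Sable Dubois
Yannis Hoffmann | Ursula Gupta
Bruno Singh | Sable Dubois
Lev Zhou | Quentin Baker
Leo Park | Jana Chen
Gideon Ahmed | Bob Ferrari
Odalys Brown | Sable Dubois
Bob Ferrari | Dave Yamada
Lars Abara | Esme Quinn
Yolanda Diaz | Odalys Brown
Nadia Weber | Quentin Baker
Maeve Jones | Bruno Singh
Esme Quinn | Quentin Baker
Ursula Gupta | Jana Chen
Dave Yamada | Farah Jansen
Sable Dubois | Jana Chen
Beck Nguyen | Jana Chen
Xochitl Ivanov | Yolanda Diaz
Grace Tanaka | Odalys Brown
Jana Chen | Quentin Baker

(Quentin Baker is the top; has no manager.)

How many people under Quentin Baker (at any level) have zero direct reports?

The people in Quentin Baker's organization with no one reporting to them are Lars Abara, Lev Zhou, Kalinda Lopez, Beck Nguyen, Leo Park, Yannis Hoffmann, Gideon Ahmed, Mona Mori, Xochitl Ivanov, Grace Tanaka, Maeve Jones. That is 11.

11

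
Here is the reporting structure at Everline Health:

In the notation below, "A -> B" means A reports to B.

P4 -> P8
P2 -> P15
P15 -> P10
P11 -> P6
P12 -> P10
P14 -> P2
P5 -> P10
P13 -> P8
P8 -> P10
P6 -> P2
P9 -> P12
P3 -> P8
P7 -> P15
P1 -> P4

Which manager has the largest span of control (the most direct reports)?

Direct-report counts: P10 has 4; P15 has 2; P2 has 2; P6 has 1; P12 has 1; P8 has 3; P4 has 1. The largest is 4, held by P10.

P10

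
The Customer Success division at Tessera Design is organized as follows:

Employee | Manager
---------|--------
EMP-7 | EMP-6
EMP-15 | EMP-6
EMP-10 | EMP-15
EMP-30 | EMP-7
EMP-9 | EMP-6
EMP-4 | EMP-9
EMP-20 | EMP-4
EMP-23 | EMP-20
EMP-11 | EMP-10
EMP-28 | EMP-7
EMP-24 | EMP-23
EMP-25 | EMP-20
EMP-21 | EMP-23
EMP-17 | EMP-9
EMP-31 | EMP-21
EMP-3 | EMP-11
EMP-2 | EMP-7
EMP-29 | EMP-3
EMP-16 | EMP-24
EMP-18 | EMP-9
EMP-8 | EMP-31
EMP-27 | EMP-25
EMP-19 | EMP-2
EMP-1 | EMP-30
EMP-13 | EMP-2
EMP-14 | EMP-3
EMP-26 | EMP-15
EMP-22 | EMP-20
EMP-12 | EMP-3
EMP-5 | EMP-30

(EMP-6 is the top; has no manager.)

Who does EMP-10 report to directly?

EMP-15

EMP-10 reports directly to EMP-15.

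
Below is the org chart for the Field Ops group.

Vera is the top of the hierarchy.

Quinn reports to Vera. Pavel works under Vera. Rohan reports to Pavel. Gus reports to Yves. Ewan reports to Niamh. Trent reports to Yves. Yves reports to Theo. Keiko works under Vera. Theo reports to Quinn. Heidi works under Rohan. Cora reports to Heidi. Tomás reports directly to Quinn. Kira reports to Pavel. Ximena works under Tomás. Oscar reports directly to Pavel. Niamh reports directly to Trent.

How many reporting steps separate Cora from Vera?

4

Chain from Cora up to Vera: Cora → Heidi → Rohan → Pavel → Vera. That is 4 steps up, so Cora is 4 levels below Vera.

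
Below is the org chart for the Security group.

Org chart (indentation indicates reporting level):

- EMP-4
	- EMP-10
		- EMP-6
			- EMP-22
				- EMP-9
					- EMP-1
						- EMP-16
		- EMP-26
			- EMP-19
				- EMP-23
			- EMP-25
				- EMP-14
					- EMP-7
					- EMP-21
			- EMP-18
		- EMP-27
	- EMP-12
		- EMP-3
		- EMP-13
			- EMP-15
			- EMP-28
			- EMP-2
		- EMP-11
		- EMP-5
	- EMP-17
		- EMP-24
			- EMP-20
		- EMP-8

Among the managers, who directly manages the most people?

Direct-report counts: EMP-4 has 3; EMP-17 has 2; EMP-24 has 1; EMP-12 has 4; EMP-13 has 3; EMP-10 has 3; EMP-26 has 3; EMP-25 has 1; EMP-14 has 2; EMP-19 has 1; EMP-6 has 1; EMP-22 has 1; EMP-9 has 1; EMP-1 has 1. The largest is 4, held by EMP-12.

EMP-12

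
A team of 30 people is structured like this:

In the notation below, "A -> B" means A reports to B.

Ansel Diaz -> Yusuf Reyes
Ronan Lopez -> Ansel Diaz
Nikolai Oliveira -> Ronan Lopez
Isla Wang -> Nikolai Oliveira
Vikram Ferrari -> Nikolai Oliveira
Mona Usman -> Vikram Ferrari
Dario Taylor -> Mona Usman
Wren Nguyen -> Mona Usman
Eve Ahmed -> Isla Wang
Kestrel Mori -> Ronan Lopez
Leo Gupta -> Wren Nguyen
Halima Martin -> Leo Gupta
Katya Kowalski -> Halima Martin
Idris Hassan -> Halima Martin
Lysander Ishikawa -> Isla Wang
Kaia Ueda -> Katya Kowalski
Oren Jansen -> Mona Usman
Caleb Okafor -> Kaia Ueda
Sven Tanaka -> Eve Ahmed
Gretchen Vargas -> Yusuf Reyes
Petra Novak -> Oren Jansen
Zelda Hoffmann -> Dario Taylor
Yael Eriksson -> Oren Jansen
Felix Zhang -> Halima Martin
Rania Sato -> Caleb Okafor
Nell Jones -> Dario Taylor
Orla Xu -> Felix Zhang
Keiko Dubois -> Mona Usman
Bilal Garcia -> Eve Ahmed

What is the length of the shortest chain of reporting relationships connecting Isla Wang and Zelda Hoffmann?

Isla Wang is 1 level below Nikolai Oliveira, and Zelda Hoffmann is 4 levels below Nikolai Oliveira (their lowest common manager). The shortest path runs up from Isla Wang to Nikolai Oliveira and back down to Zelda Hoffmann: 1 + 4 = 5 links.

5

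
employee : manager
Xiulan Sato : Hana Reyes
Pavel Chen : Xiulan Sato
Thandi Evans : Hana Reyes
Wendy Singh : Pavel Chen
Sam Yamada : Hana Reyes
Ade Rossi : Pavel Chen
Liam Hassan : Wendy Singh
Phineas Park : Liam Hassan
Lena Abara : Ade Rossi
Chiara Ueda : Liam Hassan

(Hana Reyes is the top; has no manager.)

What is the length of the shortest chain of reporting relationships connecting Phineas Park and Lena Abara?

Phineas Park is 3 levels below Pavel Chen, and Lena Abara is 2 levels below Pavel Chen (their lowest common manager). The shortest path runs up from Phineas Park to Pavel Chen and back down to Lena Abara: 3 + 2 = 5 links.

5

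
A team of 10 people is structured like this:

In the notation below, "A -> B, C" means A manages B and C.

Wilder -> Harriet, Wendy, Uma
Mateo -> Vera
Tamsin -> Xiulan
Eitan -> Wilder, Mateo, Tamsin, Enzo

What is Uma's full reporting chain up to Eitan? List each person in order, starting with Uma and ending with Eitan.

Uma reports to Wilder. Wilder reports to Eitan. Eitan is at the top.

Uma -> Wilder -> Eitan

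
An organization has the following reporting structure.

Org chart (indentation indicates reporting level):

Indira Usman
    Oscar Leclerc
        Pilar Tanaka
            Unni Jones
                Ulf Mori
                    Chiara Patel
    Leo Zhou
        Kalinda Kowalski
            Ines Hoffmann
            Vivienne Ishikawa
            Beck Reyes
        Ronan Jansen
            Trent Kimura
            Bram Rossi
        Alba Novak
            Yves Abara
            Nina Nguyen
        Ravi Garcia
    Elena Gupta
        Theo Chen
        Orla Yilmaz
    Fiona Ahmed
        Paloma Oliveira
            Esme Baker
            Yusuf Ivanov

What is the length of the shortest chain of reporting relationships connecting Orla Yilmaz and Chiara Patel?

7

Orla Yilmaz is 2 levels below Indira Usman, and Chiara Patel is 5 levels below Indira Usman (their lowest common manager). The shortest path runs up from Orla Yilmaz to Indira Usman and back down to Chiara Patel: 2 + 5 = 7 links.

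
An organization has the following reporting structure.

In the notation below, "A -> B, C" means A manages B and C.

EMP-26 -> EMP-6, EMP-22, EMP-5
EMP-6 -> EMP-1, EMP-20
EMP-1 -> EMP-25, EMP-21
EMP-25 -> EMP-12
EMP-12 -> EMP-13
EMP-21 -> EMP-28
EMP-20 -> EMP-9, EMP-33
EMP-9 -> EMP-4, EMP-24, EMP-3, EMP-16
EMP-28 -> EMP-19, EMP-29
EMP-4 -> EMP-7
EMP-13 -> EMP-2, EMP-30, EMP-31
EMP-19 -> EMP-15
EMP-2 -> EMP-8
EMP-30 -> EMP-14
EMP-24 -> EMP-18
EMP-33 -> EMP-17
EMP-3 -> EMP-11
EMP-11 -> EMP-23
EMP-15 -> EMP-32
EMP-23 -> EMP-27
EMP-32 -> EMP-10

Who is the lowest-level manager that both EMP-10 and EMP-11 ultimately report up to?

EMP-6

EMP-10's chain of managers is EMP-32, EMP-15, EMP-19, EMP-28, EMP-21, EMP-1, EMP-6, EMP-26. EMP-11's chain of managers is EMP-3, EMP-9, EMP-20, EMP-6, EMP-26. The first manager that appears in both chains is EMP-6.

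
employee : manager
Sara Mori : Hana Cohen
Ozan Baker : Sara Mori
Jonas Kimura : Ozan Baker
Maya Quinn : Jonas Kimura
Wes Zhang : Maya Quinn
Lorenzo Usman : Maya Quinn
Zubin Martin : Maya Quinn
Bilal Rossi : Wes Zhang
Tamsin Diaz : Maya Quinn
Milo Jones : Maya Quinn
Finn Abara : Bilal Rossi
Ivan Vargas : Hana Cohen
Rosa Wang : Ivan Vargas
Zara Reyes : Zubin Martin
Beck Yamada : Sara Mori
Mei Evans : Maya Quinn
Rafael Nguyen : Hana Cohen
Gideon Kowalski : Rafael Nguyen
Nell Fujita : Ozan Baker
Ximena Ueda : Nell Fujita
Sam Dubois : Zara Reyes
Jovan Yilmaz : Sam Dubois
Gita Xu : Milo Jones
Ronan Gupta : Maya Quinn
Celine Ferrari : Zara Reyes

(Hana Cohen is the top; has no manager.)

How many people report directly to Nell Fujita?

Nell Fujita directly manages Ximena Ueda. That is 1 direct report.

1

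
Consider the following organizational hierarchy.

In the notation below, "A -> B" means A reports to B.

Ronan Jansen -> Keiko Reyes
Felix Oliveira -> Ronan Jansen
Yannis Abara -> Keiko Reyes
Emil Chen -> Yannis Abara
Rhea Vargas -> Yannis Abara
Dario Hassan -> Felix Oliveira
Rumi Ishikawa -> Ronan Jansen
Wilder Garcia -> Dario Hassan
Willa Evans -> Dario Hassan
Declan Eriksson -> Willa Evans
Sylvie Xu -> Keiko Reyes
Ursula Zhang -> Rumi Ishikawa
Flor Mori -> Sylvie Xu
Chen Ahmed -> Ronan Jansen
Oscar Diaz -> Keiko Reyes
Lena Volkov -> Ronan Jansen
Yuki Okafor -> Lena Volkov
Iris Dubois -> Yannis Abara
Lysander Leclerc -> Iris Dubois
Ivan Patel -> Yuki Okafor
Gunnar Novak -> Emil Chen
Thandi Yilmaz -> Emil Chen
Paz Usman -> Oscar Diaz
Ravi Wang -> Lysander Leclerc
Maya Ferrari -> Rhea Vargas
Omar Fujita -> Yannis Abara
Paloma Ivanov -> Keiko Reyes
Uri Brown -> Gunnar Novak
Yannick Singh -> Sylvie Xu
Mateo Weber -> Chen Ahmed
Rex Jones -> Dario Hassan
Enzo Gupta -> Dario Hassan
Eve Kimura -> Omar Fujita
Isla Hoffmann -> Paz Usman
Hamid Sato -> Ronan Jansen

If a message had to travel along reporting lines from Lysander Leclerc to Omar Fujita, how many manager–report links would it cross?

3

Lysander Leclerc is 2 levels below Yannis Abara, and Omar Fujita is 1 level below Yannis Abara (their lowest common manager). The shortest path runs up from Lysander Leclerc to Yannis Abara and back down to Omar Fujita: 2 + 1 = 3 links.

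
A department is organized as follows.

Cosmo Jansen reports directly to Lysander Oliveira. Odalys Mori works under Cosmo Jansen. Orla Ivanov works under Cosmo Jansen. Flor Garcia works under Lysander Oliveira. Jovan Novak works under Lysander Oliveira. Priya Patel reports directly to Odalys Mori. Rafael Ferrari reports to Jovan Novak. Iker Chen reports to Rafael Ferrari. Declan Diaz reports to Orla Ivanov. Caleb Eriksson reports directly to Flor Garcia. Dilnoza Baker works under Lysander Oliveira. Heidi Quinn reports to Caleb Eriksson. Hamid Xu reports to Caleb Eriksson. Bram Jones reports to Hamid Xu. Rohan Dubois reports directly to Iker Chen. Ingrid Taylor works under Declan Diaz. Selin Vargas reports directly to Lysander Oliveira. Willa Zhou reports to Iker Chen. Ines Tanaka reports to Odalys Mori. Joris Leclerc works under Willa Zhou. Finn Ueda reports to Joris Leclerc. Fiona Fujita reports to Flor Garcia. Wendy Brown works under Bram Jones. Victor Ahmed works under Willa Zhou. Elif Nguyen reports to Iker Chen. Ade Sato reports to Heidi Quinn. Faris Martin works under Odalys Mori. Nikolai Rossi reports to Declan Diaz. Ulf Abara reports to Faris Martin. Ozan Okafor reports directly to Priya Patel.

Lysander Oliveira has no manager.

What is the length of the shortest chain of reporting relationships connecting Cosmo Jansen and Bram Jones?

Cosmo Jansen is 1 level below Lysander Oliveira, and Bram Jones is 4 levels below Lysander Oliveira (their lowest common manager). The shortest path runs up from Cosmo Jansen to Lysander Oliveira and back down to Bram Jones: 1 + 4 = 5 links.

5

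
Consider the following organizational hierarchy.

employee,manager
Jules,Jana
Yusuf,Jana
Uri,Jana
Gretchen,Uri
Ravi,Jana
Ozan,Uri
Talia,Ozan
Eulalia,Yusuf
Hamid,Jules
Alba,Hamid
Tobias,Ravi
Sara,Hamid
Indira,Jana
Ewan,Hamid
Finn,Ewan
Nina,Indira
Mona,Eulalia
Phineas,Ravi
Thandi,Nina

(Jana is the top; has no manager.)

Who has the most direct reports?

Direct-report counts: Jana has 5; Indira has 1; Nina has 1; Ravi has 2; Uri has 2; Ozan has 1; Yusuf has 1; Eulalia has 1; Jules has 1; Hamid has 3; Ewan has 1. The largest is 5, held by Jana.

Jana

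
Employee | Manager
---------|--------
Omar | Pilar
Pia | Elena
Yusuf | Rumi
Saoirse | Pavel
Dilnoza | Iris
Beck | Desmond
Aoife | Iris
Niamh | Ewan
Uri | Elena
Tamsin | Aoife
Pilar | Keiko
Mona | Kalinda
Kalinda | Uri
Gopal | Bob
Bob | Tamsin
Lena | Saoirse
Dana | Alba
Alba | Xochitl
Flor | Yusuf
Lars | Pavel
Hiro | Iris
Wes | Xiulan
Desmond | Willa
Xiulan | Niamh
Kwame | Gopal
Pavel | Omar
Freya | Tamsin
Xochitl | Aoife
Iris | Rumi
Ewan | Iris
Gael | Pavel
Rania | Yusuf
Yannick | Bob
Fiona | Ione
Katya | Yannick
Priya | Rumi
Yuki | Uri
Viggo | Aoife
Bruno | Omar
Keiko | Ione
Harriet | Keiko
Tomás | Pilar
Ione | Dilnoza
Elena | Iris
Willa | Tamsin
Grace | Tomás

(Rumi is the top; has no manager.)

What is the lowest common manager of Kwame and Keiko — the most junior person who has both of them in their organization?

Kwame's chain of managers is Gopal, Bob, Tamsin, Aoife, Iris, Rumi. Keiko's chain of managers is Ione, Dilnoza, Iris, Rumi. The first manager that appears in both chains is Iris.

Iris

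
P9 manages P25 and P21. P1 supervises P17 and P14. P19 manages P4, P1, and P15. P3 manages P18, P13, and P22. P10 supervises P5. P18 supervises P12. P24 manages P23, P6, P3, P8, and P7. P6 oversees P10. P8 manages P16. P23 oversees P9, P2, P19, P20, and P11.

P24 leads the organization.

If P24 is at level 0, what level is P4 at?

3

Chain from P4 up to P24: P4 → P19 → P23 → P24. That is 3 steps up, so P4 is 3 levels below P24.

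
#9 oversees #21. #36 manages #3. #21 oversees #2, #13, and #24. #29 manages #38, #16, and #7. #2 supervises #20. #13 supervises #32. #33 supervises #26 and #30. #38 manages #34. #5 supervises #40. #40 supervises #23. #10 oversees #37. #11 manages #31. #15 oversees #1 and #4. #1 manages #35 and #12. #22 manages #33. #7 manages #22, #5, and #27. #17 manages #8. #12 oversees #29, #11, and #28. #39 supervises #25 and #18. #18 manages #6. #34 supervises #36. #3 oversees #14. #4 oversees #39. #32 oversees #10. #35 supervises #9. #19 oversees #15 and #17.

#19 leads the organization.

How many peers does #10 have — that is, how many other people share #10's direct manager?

0

#10 reports to #32, and #32 has no other direct reports. #10 has 0 peers.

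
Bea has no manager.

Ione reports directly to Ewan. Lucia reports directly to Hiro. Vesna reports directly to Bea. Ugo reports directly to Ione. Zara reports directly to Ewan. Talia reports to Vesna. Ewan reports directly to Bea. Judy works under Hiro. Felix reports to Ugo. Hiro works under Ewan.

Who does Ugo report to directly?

Ione

Ugo reports directly to Ione.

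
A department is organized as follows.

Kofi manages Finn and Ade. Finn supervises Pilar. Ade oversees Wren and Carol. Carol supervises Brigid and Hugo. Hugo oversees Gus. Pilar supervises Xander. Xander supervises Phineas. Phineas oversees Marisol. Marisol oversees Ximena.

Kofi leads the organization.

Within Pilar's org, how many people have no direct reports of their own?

1

The only person in Pilar's organization with no one reporting to them is Ximena. That is 1.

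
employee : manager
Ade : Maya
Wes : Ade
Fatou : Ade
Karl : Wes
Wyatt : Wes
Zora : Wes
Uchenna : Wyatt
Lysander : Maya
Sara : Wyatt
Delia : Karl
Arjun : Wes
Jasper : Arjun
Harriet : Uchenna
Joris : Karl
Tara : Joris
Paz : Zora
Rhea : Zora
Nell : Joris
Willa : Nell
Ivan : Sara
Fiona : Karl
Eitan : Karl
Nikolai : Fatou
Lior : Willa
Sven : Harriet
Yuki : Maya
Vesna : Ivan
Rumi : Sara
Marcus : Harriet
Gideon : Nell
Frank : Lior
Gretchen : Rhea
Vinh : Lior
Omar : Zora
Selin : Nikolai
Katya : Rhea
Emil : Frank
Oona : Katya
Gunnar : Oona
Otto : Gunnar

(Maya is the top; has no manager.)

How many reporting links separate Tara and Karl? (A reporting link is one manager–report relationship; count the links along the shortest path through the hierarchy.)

2

Tara is in Karl's organization: the chain from Tara up to Karl is Tara → Joris → Karl, which is 2 links.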